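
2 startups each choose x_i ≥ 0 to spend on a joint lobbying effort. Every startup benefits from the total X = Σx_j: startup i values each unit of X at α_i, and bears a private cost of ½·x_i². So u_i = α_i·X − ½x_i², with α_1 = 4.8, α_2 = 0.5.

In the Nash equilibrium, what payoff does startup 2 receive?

2.525

Startup i's FOC: ∂u_i/∂x_i = α_i − x_i = 0, so x_i* = α_i.
NE contributions = (4.8, 0.5); X = 5.3.
u_2 = α_2·X − ½·(x_2)² = 0.5·5.3 − ½·0.5² = 2.525.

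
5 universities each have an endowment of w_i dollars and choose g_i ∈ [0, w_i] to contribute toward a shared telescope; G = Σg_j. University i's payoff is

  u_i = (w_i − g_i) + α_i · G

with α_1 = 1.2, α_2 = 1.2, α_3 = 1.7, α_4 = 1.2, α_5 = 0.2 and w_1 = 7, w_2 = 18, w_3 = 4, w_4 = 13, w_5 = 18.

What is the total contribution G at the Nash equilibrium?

42

∂u_i/∂g_i = α_i − 1, so university i contributes w_i if α_i > 1, else 0.
α_i > 1 for i ∈ {1, 2, 3, 4}; NE contributions (7, 18, 4, 13, 0), G = 42.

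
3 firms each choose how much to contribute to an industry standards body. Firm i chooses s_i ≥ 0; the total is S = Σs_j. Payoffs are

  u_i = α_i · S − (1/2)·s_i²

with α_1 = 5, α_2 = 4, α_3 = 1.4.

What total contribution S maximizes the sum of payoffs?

Planner FOC: ∂(Σu_j)/∂s_i = (Σα_j) − s_i = 0, so s_i^SO = Σα_j = 10.4 for every i; S^SO = 31.2.

31.2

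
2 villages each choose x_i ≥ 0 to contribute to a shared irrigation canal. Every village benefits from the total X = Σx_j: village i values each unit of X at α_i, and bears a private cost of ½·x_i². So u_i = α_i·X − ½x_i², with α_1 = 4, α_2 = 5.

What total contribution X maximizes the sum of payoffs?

Planner FOC: ∂(Σu_j)/∂x_i = (Σα_j) − x_i = 0, so x_i^SO = Σα_j = 9 for every i; X^SO = 18.

18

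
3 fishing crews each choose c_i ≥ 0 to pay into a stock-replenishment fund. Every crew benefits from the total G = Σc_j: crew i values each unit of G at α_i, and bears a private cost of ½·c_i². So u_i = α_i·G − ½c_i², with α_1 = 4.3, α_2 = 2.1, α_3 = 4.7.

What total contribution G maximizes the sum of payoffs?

Planner FOC: ∂(Σu_j)/∂c_i = (Σα_j) − c_i = 0, so c_i^SO = Σα_j = 11.1 for every i; G^SO = 33.3.

33.3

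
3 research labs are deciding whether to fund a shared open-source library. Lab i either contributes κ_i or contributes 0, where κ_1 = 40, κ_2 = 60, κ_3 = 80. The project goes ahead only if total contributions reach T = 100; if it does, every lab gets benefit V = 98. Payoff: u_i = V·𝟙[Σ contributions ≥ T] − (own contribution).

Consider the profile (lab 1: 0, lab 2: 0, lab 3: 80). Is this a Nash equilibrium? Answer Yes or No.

Total = 80 < 100: not provided.
Lab 1 (pledges 0, payoff 0): pledging 40 → total 120, payoff 58. Profitable deviation.

No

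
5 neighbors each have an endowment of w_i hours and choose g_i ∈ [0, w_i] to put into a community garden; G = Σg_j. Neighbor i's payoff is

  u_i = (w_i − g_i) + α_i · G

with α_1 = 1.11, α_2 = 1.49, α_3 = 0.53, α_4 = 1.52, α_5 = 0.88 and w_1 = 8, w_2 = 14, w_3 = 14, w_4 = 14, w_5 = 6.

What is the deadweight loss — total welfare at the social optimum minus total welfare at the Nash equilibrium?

∂u_i/∂g_i = α_i − 1, so neighbor i contributes w_i if α_i > 1, else 0.
α_i > 1 for i ∈ {1, 2, 4}; NE contributions (8, 14, 0, 14, 0), G = 36.
W^NE = Σw_i − G^NE + (Σα_i)·G^NE = 56 + 4.53·36 = 219.08.
Planner: ∂(Σu_j)/∂g_i = Σα_j − 1 = 4.53 > 0, so everyone contributes w_i; G^SO = 56, W^SO = 56 + 4.53·56 = 309.68.
Deadweight loss = 90.6.

90.6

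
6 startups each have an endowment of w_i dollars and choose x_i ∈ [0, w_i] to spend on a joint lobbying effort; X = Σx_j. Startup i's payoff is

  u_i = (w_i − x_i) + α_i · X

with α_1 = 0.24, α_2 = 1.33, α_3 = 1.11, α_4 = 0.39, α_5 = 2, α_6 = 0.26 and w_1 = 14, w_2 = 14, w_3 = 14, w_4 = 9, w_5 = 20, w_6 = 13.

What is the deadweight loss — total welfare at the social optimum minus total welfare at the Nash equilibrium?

∂u_i/∂x_i = α_i − 1, so startup i contributes w_i if α_i > 1, else 0.
α_i > 1 for i ∈ {2, 3, 5}; NE contributions (0, 14, 14, 0, 20, 0), X = 48.
W^NE = Σw_i − X^NE + (Σα_i)·X^NE = 84 + 4.33·48 = 291.84.
Planner: ∂(Σu_j)/∂x_i = Σα_j − 1 = 4.33 > 0, so everyone contributes w_i; X^SO = 84, W^SO = 84 + 4.33·84 = 447.72.
Deadweight loss = 155.88.

155.88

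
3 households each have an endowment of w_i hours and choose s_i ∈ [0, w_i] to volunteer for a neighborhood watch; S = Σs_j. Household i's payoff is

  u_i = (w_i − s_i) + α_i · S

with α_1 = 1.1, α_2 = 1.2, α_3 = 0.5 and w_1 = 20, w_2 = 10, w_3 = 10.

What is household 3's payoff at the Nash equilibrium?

25

∂u_i/∂s_i = α_i − 1, so household i contributes w_i if α_i > 1, else 0.
α_i > 1 for i ∈ {1, 2}; NE contributions (20, 10, 0), S = 30.
u_3 = (10 − 0) + 0.5·30 = 25.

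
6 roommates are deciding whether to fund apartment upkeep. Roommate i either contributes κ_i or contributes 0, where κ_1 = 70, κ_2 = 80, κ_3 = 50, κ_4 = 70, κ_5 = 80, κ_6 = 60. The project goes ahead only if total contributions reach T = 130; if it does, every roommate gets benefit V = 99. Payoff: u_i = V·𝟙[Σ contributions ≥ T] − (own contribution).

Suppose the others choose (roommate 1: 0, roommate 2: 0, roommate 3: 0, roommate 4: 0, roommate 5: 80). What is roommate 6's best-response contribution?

60

Others' total = 80. Contributing 60 brings total to 140 ≥ 130: gain V − κ_6 = 39.
Best response: 60.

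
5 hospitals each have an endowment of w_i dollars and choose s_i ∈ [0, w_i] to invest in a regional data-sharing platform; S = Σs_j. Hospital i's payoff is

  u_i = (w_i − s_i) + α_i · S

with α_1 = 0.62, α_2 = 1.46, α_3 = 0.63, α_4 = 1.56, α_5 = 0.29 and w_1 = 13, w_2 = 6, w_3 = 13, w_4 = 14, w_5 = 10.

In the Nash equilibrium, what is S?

20

∂u_i/∂s_i = α_i − 1, so hospital i contributes w_i if α_i > 1, else 0.
α_i > 1 for i ∈ {2, 4}; NE contributions (0, 6, 0, 14, 0), S = 20.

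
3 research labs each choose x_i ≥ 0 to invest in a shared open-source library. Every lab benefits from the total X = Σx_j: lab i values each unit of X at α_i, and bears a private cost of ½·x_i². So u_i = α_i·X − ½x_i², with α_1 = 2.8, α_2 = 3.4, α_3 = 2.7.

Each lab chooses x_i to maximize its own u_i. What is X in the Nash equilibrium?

8.9

Lab i's FOC: ∂u_i/∂x_i = α_i − x_i = 0, so x_i* = α_i.
NE contributions = (2.8, 3.4, 2.7); X = 8.9.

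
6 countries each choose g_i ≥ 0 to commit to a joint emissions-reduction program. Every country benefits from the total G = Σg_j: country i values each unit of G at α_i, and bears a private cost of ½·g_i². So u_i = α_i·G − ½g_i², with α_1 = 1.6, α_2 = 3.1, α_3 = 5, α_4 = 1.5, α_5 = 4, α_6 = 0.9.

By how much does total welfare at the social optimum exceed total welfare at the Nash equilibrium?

Country i's FOC: ∂u_i/∂g_i = α_i − g_i = 0, so g_i* = α_i.
NE contributions = (1.6, 3.1, 5, 1.5, 4, 0.9); G = 16.1.
W^NE = (Σα)·G − ½Σα_i² = 16.1² − ½·56.23 = 231.095.
Planner sets g_i = Σα_j = 16.1 for every i, so G^SO = 6·16.1 = 96.6.
W^SO = (Σα)·G^SO − ½·6·(Σα)² = (6/2)·16.1² = 777.63.
Deadweight loss = W^SO − W^NE = 546.535.

546.535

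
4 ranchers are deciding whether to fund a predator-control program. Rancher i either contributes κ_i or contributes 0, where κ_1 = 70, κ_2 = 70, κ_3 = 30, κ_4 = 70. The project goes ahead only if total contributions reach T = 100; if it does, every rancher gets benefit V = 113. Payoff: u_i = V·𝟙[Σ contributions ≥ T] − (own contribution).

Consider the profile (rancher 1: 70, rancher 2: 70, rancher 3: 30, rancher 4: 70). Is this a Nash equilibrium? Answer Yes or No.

Total = 240 ≥ 100: provided.
Rancher 1 (pledges 70, payoff 43): dropping to 0 → total 170, payoff 113. Profitable deviation.

No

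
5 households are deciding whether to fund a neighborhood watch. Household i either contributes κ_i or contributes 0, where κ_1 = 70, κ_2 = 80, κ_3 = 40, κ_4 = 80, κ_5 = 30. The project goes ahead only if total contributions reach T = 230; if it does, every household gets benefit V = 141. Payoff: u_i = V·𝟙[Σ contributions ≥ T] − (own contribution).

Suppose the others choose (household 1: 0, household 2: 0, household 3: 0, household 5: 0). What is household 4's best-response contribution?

Others' total = 0. Even contributing 80 gives 80 < 230: no benefit either way.
Best response: 0.

0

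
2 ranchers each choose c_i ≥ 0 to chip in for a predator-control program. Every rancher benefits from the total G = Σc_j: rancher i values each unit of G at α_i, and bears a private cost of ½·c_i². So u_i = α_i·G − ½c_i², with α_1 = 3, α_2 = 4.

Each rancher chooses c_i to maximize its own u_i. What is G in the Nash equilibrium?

Rancher i's FOC: ∂u_i/∂c_i = α_i − c_i = 0, so c_i* = α_i.
NE contributions = (3, 4); G = 7.

7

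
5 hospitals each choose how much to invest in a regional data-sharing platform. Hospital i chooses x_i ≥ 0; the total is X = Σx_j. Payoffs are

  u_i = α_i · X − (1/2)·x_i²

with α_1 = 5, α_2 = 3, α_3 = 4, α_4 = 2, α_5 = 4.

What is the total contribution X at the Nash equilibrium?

Hospital i's FOC: ∂u_i/∂x_i = α_i − x_i = 0, so x_i* = α_i.
NE contributions = (5, 3, 4, 2, 4); X = 18.

18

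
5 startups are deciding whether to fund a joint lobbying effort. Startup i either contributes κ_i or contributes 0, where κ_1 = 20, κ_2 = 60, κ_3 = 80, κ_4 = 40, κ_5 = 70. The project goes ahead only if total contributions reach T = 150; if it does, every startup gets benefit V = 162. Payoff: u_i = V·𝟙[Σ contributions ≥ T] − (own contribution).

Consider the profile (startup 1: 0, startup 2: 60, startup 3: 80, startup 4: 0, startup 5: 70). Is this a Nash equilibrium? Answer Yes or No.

Total = 210 ≥ 150: provided.
Startup 1 (pledges 0, payoff 162): pledging 20 → total 230, payoff 142. No gain.
Startup 2 (pledges 60, payoff 102): dropping to 0 → total 150, payoff 162. Profitable deviation.

No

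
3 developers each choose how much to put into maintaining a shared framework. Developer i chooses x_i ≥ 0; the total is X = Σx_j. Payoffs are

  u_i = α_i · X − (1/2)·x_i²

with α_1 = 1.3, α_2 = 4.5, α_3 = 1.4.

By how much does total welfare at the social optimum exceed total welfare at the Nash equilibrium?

37.87

Developer i's FOC: ∂u_i/∂x_i = α_i − x_i = 0, so x_i* = α_i.
NE contributions = (1.3, 4.5, 1.4); X = 7.2.
W^NE = (Σα)·X − ½Σα_i² = 7.2² − ½·23.9 = 39.89.
Planner sets x_i = Σα_j = 7.2 for every i, so X^SO = 3·7.2 = 21.6.
W^SO = (Σα)·X^SO − ½·3·(Σα)² = (3/2)·7.2² = 77.76.
Deadweight loss = W^SO − W^NE = 37.87.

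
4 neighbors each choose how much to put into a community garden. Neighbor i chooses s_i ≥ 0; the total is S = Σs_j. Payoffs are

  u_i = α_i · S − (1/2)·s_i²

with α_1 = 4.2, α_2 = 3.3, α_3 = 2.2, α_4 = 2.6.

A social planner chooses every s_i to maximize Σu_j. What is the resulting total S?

Planner FOC: ∂(Σu_j)/∂s_i = (Σα_j) − s_i = 0, so s_i^SO = Σα_j = 12.3 for every i; S^SO = 49.2.

49.2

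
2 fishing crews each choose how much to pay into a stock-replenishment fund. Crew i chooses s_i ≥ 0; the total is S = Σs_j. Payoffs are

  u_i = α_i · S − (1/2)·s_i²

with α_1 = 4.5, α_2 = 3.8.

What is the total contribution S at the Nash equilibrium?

Crew i's FOC: ∂u_i/∂s_i = α_i − s_i = 0, so s_i* = α_i.
NE contributions = (4.5, 3.8); S = 8.3.

8.3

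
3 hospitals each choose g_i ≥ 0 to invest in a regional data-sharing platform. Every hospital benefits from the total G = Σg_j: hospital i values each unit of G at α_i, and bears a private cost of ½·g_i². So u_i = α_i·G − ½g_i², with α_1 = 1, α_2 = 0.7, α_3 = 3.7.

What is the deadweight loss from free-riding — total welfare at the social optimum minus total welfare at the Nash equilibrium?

22.17

Hospital i's FOC: ∂u_i/∂g_i = α_i − g_i = 0, so g_i* = α_i.
NE contributions = (1, 0.7, 3.7); G = 5.4.
W^NE = (Σα)·G − ½Σα_i² = 5.4² − ½·15.18 = 21.57.
Planner sets g_i = Σα_j = 5.4 for every i, so G^SO = 3·5.4 = 16.2.
W^SO = (Σα)·G^SO − ½·3·(Σα)² = (3/2)·5.4² = 43.74.
Deadweight loss = W^SO − W^NE = 22.17.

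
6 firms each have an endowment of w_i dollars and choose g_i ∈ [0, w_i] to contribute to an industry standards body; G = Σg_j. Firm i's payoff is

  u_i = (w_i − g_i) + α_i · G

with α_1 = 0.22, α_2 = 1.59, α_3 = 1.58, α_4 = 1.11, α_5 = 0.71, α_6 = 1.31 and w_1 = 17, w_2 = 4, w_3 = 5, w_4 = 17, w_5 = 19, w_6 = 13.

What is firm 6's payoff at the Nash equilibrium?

51.09

∂u_i/∂g_i = α_i − 1, so firm i contributes w_i if α_i > 1, else 0.
α_i > 1 for i ∈ {2, 3, 4, 6}; NE contributions (0, 4, 5, 17, 0, 13), G = 39.
u_6 = (13 − 13) + 1.31·39 = 51.09.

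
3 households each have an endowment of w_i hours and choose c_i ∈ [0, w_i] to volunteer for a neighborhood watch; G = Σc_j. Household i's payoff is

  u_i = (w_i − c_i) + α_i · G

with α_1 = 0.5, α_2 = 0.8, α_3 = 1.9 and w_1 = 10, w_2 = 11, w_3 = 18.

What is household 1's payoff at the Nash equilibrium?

19

∂u_i/∂c_i = α_i − 1, so household i contributes w_i if α_i > 1, else 0.
α_i > 1 for i ∈ {3}; NE contributions (0, 0, 18), G = 18.
u_1 = (10 − 0) + 0.5·18 = 19.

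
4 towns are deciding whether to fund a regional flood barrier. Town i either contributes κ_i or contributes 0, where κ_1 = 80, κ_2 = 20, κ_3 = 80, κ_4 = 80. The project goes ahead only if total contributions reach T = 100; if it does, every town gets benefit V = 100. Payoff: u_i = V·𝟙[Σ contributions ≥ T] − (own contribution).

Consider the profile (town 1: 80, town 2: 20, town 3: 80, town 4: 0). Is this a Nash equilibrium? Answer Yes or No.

No

Total = 180 ≥ 100: provided.
Town 1 (pledges 80, payoff 20): dropping to 0 → total 100, payoff 100. Profitable deviation.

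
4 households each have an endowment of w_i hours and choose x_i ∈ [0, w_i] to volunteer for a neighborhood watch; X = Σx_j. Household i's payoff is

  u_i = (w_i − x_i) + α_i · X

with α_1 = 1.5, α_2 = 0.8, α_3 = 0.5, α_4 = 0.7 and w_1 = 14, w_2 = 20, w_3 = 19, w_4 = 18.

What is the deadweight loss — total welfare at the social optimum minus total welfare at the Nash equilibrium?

142.5

∂u_i/∂x_i = α_i − 1, so household i contributes w_i if α_i > 1, else 0.
α_i > 1 for i ∈ {1}; NE contributions (14, 0, 0, 0), X = 14.
W^NE = Σw_i − X^NE + (Σα_i)·X^NE = 71 + 2.5·14 = 106.
Planner: ∂(Σu_j)/∂x_i = Σα_j − 1 = 2.5 > 0, so everyone contributes w_i; X^SO = 71, W^SO = 71 + 2.5·71 = 248.5.
Deadweight loss = 142.5.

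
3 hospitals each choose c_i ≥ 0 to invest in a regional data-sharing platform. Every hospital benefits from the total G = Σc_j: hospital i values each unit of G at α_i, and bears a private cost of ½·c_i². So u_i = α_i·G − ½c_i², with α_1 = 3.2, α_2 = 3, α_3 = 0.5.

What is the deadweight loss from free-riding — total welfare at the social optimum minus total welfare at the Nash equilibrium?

32.19

Hospital i's FOC: ∂u_i/∂c_i = α_i − c_i = 0, so c_i* = α_i.
NE contributions = (3.2, 3, 0.5); G = 6.7.
W^NE = (Σα)·G − ½Σα_i² = 6.7² − ½·19.49 = 35.145.
Planner sets c_i = Σα_j = 6.7 for every i, so G^SO = 3·6.7 = 20.1.
W^SO = (Σα)·G^SO − ½·3·(Σα)² = (3/2)·6.7² = 67.335.
Deadweight loss = W^SO − W^NE = 32.19.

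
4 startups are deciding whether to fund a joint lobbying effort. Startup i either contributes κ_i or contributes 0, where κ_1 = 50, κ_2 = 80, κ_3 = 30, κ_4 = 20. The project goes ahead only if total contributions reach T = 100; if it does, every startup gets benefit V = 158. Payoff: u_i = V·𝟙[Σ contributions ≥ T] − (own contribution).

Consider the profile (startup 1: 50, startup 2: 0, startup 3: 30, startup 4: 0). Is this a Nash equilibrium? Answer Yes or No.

No

Total = 80 < 100: not provided.
Startup 1 (pledges 50, payoff -50): dropping to 0 → total 30, payoff 0. Profitable deviation.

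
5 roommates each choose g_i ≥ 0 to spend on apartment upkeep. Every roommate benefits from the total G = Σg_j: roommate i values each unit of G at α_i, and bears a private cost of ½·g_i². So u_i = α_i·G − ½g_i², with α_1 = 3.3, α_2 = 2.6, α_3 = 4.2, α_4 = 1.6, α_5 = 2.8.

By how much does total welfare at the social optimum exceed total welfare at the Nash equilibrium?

Roommate i's FOC: ∂u_i/∂g_i = α_i − g_i = 0, so g_i* = α_i.
NE contributions = (3.3, 2.6, 4.2, 1.6, 2.8); G = 14.5.
W^NE = (Σα)·G − ½Σα_i² = 14.5² − ½·45.69 = 187.405.
Planner sets g_i = Σα_j = 14.5 for every i, so G^SO = 5·14.5 = 72.5.
W^SO = (Σα)·G^SO − ½·5·(Σα)² = (5/2)·14.5² = 525.625.
Deadweight loss = W^SO − W^NE = 338.22.

338.22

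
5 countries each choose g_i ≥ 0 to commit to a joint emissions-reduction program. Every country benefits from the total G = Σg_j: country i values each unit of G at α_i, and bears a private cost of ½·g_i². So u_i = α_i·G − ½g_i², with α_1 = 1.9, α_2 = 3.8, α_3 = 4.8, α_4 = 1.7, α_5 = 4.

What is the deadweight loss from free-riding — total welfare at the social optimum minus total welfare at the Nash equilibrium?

Country i's FOC: ∂u_i/∂g_i = α_i − g_i = 0, so g_i* = α_i.
NE contributions = (1.9, 3.8, 4.8, 1.7, 4); G = 16.2.
W^NE = (Σα)·G − ½Σα_i² = 16.2² − ½·59.98 = 232.45.
Planner sets g_i = Σα_j = 16.2 for every i, so G^SO = 5·16.2 = 81.
W^SO = (Σα)·G^SO − ½·5·(Σα)² = (5/2)·16.2² = 656.1.
Deadweight loss = W^SO − W^NE = 423.65.

423.65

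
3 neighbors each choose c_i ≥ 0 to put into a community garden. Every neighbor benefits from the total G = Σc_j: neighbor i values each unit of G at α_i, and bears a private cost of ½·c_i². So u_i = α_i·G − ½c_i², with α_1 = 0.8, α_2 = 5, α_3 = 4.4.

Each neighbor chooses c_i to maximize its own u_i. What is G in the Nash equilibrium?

Neighbor i's FOC: ∂u_i/∂c_i = α_i − c_i = 0, so c_i* = α_i.
NE contributions = (0.8, 5, 4.4); G = 10.2.

10.2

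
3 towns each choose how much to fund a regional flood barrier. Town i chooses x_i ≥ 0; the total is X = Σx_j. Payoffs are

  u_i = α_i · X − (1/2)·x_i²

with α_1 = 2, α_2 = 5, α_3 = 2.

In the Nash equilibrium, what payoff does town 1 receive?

16

Town i's FOC: ∂u_i/∂x_i = α_i − x_i = 0, so x_i* = α_i.
NE contributions = (2, 5, 2); X = 9.
u_1 = α_1·X − ½·(x_1)² = 2·9 − ½·2² = 16.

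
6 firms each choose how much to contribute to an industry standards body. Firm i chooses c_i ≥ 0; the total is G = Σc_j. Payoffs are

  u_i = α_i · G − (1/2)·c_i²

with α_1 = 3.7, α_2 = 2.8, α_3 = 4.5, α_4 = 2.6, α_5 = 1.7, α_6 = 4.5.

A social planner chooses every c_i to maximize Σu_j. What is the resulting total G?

118.8

Planner FOC: ∂(Σu_j)/∂c_i = (Σα_j) − c_i = 0, so c_i^SO = Σα_j = 19.8 for every i; G^SO = 118.8.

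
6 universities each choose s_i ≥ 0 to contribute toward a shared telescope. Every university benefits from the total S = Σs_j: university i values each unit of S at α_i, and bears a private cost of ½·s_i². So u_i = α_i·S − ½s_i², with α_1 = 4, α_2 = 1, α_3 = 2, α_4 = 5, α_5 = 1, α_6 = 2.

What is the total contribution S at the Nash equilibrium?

15

University i's FOC: ∂u_i/∂s_i = α_i − s_i = 0, so s_i* = α_i.
NE contributions = (4, 1, 2, 5, 1, 2); S = 15.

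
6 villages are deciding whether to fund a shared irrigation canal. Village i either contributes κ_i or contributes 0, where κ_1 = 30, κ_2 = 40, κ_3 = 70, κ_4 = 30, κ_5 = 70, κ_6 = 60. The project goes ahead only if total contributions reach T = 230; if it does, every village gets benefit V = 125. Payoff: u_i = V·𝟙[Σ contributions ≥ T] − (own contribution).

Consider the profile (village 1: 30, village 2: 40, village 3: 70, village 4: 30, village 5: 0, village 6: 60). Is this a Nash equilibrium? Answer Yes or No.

Yes

Total = 230 ≥ 230: provided.
Village 1 (pledges 30, payoff 95): dropping to 0 → total 200, payoff 0. No gain.
Village 2 (pledges 40, payoff 85): dropping to 0 → total 190, payoff 0. No gain.
Village 3 (pledges 70, payoff 55): dropping to 0 → total 160, payoff 0. No gain.
Village 4 (pledges 30, payoff 95): dropping to 0 → total 200, payoff 0. No gain.
Village 5 (pledges 0, payoff 125): pledging 70 → total 300, payoff 55. No gain.
Village 6 (pledges 60, payoff 65): dropping to 0 → total 170, payoff 0. No gain.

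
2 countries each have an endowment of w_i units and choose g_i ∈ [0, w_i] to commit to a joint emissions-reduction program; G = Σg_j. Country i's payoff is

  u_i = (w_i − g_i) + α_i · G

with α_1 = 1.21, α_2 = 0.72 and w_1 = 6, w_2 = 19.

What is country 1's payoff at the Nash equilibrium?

7.26

∂u_i/∂g_i = α_i − 1, so country i contributes w_i if α_i > 1, else 0.
α_i > 1 for i ∈ {1}; NE contributions (6, 0), G = 6.
u_1 = (6 − 6) + 1.21·6 = 7.26.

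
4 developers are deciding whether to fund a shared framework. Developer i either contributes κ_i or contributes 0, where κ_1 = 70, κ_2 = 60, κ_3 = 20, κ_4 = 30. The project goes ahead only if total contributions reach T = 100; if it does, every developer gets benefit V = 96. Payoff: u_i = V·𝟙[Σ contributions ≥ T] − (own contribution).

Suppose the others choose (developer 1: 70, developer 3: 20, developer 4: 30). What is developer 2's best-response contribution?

Others' total = 120 ≥ 100; contributing adds cost 60 for no extra benefit.
Best response: 0.

0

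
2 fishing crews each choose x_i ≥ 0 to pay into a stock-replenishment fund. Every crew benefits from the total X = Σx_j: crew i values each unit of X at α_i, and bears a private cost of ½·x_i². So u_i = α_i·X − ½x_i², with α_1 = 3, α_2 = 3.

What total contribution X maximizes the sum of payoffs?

12

Planner FOC: ∂(Σu_j)/∂x_i = (Σα_j) − x_i = 0, so x_i^SO = Σα_j = 6 for every i; X^SO = 12.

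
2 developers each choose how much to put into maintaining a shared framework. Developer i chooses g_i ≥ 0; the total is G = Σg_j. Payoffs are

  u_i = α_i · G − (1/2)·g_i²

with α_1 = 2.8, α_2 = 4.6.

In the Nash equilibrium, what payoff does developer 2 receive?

Developer i's FOC: ∂u_i/∂g_i = α_i − g_i = 0, so g_i* = α_i.
NE contributions = (2.8, 4.6); G = 7.4.
u_2 = α_2·G − ½·(g_2)² = 4.6·7.4 − ½·4.6² = 23.46.

23.46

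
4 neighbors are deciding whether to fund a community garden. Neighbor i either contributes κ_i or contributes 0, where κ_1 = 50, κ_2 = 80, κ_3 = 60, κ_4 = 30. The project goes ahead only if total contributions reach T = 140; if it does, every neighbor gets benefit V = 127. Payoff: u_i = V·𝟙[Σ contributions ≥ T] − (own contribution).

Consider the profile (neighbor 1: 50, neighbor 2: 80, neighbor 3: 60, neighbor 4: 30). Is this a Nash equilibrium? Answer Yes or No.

Total = 220 ≥ 140: provided.
Neighbor 1 (pledges 50, payoff 77): dropping to 0 → total 170, payoff 127. Profitable deviation.

No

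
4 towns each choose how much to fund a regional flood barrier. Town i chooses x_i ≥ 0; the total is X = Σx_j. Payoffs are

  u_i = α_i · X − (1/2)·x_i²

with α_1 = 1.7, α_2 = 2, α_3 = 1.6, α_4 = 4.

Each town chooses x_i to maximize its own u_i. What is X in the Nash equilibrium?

9.3

Town i's FOC: ∂u_i/∂x_i = α_i − x_i = 0, so x_i* = α_i.
NE contributions = (1.7, 2, 1.6, 4); X = 9.3.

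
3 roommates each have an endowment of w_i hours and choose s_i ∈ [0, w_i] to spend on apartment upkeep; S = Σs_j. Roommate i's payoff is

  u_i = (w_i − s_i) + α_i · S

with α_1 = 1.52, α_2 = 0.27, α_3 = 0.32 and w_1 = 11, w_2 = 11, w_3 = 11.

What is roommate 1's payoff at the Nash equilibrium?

16.72

∂u_i/∂s_i = α_i − 1, so roommate i contributes w_i if α_i > 1, else 0.
α_i > 1 for i ∈ {1}; NE contributions (11, 0, 0), S = 11.
u_1 = (11 − 11) + 1.52·11 = 16.72.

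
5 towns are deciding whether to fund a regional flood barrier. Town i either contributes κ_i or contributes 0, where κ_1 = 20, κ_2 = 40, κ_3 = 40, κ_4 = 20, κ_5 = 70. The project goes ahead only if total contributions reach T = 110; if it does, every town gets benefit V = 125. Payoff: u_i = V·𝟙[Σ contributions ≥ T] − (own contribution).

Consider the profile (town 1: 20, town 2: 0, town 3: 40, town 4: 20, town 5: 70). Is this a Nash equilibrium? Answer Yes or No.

No

Total = 150 ≥ 110: provided.
Town 1 (pledges 20, payoff 105): dropping to 0 → total 130, payoff 125. Profitable deviation.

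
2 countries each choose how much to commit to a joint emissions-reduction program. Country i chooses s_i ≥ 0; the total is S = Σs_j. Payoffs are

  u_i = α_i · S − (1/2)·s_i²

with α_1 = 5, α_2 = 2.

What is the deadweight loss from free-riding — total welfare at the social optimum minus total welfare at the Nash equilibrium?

14.5

Country i's FOC: ∂u_i/∂s_i = α_i − s_i = 0, so s_i* = α_i.
NE contributions = (5, 2); S = 7.
W^NE = (Σα)·S − ½Σα_i² = 7² − ½·29 = 34.5.
Planner sets s_i = Σα_j = 7 for every i, so S^SO = 2·7 = 14.
W^SO = (Σα)·S^SO − ½·2·(Σα)² = (2/2)·7² = 49.
Deadweight loss = W^SO − W^NE = 14.5.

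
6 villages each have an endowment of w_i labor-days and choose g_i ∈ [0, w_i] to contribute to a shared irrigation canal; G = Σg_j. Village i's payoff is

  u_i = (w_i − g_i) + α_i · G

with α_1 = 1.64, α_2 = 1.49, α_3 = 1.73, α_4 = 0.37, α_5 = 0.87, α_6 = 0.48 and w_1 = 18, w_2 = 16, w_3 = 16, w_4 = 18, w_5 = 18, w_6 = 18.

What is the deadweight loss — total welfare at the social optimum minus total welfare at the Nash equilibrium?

301.32

∂u_i/∂g_i = α_i − 1, so village i contributes w_i if α_i > 1, else 0.
α_i > 1 for i ∈ {1, 2, 3}; NE contributions (18, 16, 16, 0, 0, 0), G = 50.
W^NE = Σw_i − G^NE + (Σα_i)·G^NE = 104 + 5.58·50 = 383.
Planner: ∂(Σu_j)/∂g_i = Σα_j − 1 = 5.58 > 0, so everyone contributes w_i; G^SO = 104, W^SO = 104 + 5.58·104 = 684.32.
Deadweight loss = 301.32.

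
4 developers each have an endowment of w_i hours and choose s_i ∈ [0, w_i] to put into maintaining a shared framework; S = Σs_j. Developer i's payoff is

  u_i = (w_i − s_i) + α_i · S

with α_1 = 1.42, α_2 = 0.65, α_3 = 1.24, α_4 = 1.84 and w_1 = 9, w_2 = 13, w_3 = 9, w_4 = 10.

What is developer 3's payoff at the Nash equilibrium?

∂u_i/∂s_i = α_i − 1, so developer i contributes w_i if α_i > 1, else 0.
α_i > 1 for i ∈ {1, 3, 4}; NE contributions (9, 0, 9, 10), S = 28.
u_3 = (9 − 9) + 1.24·28 = 34.72.

34.72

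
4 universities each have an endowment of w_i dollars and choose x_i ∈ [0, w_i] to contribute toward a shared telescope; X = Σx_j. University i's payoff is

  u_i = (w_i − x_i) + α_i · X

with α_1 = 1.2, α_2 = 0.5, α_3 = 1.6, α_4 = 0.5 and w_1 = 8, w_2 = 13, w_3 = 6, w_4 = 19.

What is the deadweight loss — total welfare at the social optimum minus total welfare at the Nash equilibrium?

∂u_i/∂x_i = α_i − 1, so university i contributes w_i if α_i > 1, else 0.
α_i > 1 for i ∈ {1, 3}; NE contributions (8, 0, 6, 0), X = 14.
W^NE = Σw_i − X^NE + (Σα_i)·X^NE = 46 + 2.8·14 = 85.2.
Planner: ∂(Σu_j)/∂x_i = Σα_j − 1 = 2.8 > 0, so everyone contributes w_i; X^SO = 46, W^SO = 46 + 2.8·46 = 174.8.
Deadweight loss = 89.6.

89.6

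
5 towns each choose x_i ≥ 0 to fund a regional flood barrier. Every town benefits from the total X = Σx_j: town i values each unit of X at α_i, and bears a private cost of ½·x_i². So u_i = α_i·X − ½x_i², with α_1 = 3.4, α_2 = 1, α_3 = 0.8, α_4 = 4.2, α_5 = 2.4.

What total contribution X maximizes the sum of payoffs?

59

Planner FOC: ∂(Σu_j)/∂x_i = (Σα_j) − x_i = 0, so x_i^SO = Σα_j = 11.8 for every i; X^SO = 59.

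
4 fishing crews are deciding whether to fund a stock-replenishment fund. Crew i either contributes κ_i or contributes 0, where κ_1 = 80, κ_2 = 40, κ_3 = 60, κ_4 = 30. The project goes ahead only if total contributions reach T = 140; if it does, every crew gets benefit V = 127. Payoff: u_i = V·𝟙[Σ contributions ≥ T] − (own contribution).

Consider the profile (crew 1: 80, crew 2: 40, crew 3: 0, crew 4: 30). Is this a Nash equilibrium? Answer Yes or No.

Total = 150 ≥ 140: provided.
Crew 1 (pledges 80, payoff 47): dropping to 0 → total 70, payoff 0. No gain.
Crew 2 (pledges 40, payoff 87): dropping to 0 → total 110, payoff 0. No gain.
Crew 3 (pledges 0, payoff 127): pledging 60 → total 210, payoff 67. No gain.
Crew 4 (pledges 30, payoff 97): dropping to 0 → total 120, payoff 0. No gain.

Yes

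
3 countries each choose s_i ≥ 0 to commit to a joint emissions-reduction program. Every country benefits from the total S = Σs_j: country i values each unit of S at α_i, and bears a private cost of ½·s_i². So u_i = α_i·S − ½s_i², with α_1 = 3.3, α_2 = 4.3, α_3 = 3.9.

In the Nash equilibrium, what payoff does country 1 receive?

32.505

Country i's FOC: ∂u_i/∂s_i = α_i − s_i = 0, so s_i* = α_i.
NE contributions = (3.3, 4.3, 3.9); S = 11.5.
u_1 = α_1·S − ½·(s_1)² = 3.3·11.5 − ½·3.3² = 32.505.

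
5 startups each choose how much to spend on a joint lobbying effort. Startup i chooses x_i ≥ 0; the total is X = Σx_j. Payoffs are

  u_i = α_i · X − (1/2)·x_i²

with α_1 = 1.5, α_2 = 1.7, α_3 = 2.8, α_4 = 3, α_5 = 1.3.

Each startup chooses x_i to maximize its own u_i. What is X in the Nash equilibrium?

Startup i's FOC: ∂u_i/∂x_i = α_i − x_i = 0, so x_i* = α_i.
NE contributions = (1.5, 1.7, 2.8, 3, 1.3); X = 10.3.

10.3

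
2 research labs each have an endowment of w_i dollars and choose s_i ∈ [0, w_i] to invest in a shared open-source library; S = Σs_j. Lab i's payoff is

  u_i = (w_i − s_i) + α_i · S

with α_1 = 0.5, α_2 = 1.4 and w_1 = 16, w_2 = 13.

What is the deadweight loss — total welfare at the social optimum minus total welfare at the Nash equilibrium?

14.4

∂u_i/∂s_i = α_i − 1, so lab i contributes w_i if α_i > 1, else 0.
α_i > 1 for i ∈ {2}; NE contributions (0, 13), S = 13.
W^NE = Σw_i − S^NE + (Σα_i)·S^NE = 29 + 0.9·13 = 40.7.
Planner: ∂(Σu_j)/∂s_i = Σα_j − 1 = 0.9 > 0, so everyone contributes w_i; S^SO = 29, W^SO = 29 + 0.9·29 = 55.1.
Deadweight loss = 14.4.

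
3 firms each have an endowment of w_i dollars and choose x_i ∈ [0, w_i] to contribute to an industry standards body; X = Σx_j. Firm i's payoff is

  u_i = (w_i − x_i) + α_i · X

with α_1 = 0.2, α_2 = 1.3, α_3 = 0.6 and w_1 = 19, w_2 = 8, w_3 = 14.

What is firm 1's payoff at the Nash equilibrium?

∂u_i/∂x_i = α_i − 1, so firm i contributes w_i if α_i > 1, else 0.
α_i > 1 for i ∈ {2}; NE contributions (0, 8, 0), X = 8.
u_1 = (19 − 0) + 0.2·8 = 20.6.

20.6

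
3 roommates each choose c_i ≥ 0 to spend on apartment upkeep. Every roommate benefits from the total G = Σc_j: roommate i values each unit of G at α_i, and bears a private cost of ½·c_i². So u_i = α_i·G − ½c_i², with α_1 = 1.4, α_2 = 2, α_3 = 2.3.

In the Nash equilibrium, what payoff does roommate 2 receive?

9.4

Roommate i's FOC: ∂u_i/∂c_i = α_i − c_i = 0, so c_i* = α_i.
NE contributions = (1.4, 2, 2.3); G = 5.7.
u_2 = α_2·G − ½·(c_2)² = 2·5.7 − ½·2² = 9.4.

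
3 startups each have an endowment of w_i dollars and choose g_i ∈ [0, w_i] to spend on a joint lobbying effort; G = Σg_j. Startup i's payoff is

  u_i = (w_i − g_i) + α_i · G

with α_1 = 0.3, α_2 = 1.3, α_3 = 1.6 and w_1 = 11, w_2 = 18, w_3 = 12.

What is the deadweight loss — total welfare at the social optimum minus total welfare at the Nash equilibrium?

24.2

∂u_i/∂g_i = α_i − 1, so startup i contributes w_i if α_i > 1, else 0.
α_i > 1 for i ∈ {2, 3}; NE contributions (0, 18, 12), G = 30.
W^NE = Σw_i − G^NE + (Σα_i)·G^NE = 41 + 2.2·30 = 107.
Planner: ∂(Σu_j)/∂g_i = Σα_j − 1 = 2.2 > 0, so everyone contributes w_i; G^SO = 41, W^SO = 41 + 2.2·41 = 131.2.
Deadweight loss = 24.2.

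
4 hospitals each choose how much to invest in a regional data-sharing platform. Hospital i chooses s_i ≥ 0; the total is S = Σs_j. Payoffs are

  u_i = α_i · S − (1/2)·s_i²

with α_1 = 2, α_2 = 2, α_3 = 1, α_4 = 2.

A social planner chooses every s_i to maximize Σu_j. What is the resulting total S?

28

Planner FOC: ∂(Σu_j)/∂s_i = (Σα_j) − s_i = 0, so s_i^SO = Σα_j = 7 for every i; S^SO = 28.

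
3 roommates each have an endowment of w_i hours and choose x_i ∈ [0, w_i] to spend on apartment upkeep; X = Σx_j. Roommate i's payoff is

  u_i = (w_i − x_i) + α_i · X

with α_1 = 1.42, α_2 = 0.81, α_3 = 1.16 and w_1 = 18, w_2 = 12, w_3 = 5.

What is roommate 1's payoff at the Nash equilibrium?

32.66

∂u_i/∂x_i = α_i − 1, so roommate i contributes w_i if α_i > 1, else 0.
α_i > 1 for i ∈ {1, 3}; NE contributions (18, 0, 5), X = 23.
u_1 = (18 − 18) + 1.42·23 = 32.66.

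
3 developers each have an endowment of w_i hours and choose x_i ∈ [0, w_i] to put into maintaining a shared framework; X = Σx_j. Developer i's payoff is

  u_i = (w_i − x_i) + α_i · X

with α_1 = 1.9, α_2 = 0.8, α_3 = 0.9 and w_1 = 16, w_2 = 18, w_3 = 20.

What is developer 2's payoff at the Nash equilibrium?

∂u_i/∂x_i = α_i − 1, so developer i contributes w_i if α_i > 1, else 0.
α_i > 1 for i ∈ {1}; NE contributions (16, 0, 0), X = 16.
u_2 = (18 − 0) + 0.8·16 = 30.8.

30.8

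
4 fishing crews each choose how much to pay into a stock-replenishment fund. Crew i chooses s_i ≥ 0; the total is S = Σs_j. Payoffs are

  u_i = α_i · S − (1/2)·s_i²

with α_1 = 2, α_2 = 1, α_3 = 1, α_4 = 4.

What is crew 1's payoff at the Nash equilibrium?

Crew i's FOC: ∂u_i/∂s_i = α_i − s_i = 0, so s_i* = α_i.
NE contributions = (2, 1, 1, 4); S = 8.
u_1 = α_1·S − ½·(s_1)² = 2·8 − ½·2² = 14.

14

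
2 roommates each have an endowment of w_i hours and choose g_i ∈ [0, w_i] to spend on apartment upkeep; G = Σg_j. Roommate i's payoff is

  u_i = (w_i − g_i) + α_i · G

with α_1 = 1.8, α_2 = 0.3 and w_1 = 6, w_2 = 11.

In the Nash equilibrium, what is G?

∂u_i/∂g_i = α_i − 1, so roommate i contributes w_i if α_i > 1, else 0.
α_i > 1 for i ∈ {1}; NE contributions (6, 0), G = 6.

6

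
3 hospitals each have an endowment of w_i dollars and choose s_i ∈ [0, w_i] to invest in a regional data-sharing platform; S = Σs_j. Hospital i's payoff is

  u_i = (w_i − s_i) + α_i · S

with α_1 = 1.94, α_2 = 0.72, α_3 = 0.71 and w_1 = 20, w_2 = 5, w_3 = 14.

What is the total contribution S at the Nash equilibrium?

∂u_i/∂s_i = α_i − 1, so hospital i contributes w_i if α_i > 1, else 0.
α_i > 1 for i ∈ {1}; NE contributions (20, 0, 0), S = 20.

20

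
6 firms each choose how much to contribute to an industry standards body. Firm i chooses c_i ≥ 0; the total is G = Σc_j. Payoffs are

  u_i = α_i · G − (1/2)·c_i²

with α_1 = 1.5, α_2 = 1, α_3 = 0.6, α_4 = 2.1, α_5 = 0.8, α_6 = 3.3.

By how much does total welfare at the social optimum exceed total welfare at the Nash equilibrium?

Firm i's FOC: ∂u_i/∂c_i = α_i − c_i = 0, so c_i* = α_i.
NE contributions = (1.5, 1, 0.6, 2.1, 0.8, 3.3); G = 9.3.
W^NE = (Σα)·G − ½Σα_i² = 9.3² − ½·19.55 = 76.715.
Planner sets c_i = Σα_j = 9.3 for every i, so G^SO = 6·9.3 = 55.8.
W^SO = (Σα)·G^SO − ½·6·(Σα)² = (6/2)·9.3² = 259.47.
Deadweight loss = W^SO − W^NE = 182.755.

182.755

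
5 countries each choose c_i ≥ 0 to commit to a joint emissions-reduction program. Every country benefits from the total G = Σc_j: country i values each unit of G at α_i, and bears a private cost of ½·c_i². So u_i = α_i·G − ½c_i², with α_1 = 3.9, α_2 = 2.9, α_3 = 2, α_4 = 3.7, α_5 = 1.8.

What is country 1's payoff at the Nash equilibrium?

Country i's FOC: ∂u_i/∂c_i = α_i − c_i = 0, so c_i* = α_i.
NE contributions = (3.9, 2.9, 2, 3.7, 1.8); G = 14.3.
u_1 = α_1·G − ½·(c_1)² = 3.9·14.3 − ½·3.9² = 48.165.

48.165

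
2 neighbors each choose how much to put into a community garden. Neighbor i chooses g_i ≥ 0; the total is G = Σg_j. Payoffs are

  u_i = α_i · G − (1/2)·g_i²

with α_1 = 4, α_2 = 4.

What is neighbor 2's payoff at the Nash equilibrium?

Neighbor i's FOC: ∂u_i/∂g_i = α_i − g_i = 0, so g_i* = α_i.
NE contributions = (4, 4); G = 8.
u_2 = α_2·G − ½·(g_2)² = 4·8 − ½·4² = 24.

24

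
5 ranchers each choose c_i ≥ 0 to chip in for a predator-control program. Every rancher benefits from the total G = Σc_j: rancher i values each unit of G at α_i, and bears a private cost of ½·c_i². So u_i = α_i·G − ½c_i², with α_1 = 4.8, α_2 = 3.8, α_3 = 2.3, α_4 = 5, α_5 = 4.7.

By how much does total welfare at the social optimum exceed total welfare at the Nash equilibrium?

681.47

Rancher i's FOC: ∂u_i/∂c_i = α_i − c_i = 0, so c_i* = α_i.
NE contributions = (4.8, 3.8, 2.3, 5, 4.7); G = 20.6.
W^NE = (Σα)·G − ½Σα_i² = 20.6² − ½·89.86 = 379.43.
Planner sets c_i = Σα_j = 20.6 for every i, so G^SO = 5·20.6 = 103.
W^SO = (Σα)·G^SO − ½·5·(Σα)² = (5/2)·20.6² = 1060.9.
Deadweight loss = W^SO − W^NE = 681.47.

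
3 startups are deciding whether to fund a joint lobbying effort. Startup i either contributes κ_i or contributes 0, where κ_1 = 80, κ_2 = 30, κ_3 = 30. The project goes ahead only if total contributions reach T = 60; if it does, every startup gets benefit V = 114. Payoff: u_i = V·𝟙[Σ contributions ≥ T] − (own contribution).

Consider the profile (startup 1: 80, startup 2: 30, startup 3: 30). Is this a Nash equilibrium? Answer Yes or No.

No

Total = 140 ≥ 60: provided.
Startup 1 (pledges 80, payoff 34): dropping to 0 → total 60, payoff 114. Profitable deviation.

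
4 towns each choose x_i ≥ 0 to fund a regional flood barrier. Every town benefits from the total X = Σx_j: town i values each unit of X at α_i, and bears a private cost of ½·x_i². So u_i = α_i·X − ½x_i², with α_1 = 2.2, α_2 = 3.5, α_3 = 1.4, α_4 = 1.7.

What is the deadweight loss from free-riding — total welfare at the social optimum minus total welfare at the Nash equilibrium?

88.41

Town i's FOC: ∂u_i/∂x_i = α_i − x_i = 0, so x_i* = α_i.
NE contributions = (2.2, 3.5, 1.4, 1.7); X = 8.8.
W^NE = (Σα)·X − ½Σα_i² = 8.8² − ½·21.94 = 66.47.
Planner sets x_i = Σα_j = 8.8 for every i, so X^SO = 4·8.8 = 35.2.
W^SO = (Σα)·X^SO − ½·4·(Σα)² = (4/2)·8.8² = 154.88.
Deadweight loss = W^SO − W^NE = 88.41.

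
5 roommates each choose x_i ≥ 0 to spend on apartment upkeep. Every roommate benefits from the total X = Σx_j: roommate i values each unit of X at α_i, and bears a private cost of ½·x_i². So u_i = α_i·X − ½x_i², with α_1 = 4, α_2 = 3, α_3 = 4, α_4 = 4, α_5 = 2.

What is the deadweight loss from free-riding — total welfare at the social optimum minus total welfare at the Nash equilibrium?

Roommate i's FOC: ∂u_i/∂x_i = α_i − x_i = 0, so x_i* = α_i.
NE contributions = (4, 3, 4, 4, 2); X = 17.
W^NE = (Σα)·X − ½Σα_i² = 17² − ½·61 = 258.5.
Planner sets x_i = Σα_j = 17 for every i, so X^SO = 5·17 = 85.
W^SO = (Σα)·X^SO − ½·5·(Σα)² = (5/2)·17² = 722.5.
Deadweight loss = W^SO − W^NE = 464.

464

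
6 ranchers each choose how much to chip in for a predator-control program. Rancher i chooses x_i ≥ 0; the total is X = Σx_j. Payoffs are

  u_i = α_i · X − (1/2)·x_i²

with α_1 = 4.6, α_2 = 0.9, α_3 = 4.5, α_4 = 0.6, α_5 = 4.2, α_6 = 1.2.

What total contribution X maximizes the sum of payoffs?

Planner FOC: ∂(Σu_j)/∂x_i = (Σα_j) − x_i = 0, so x_i^SO = Σα_j = 16 for every i; X^SO = 96.

96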